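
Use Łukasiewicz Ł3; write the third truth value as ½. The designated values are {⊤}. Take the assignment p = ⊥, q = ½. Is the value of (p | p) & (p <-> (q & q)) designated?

No

p | p = ⊥ | ⊥ = ⊥
q & q = ½ & ½ = ½
p <-> (q & q) = ⊥ <-> ½ = ½
(p | p) & (p <-> (q & q)) = ⊥ & ½ = ⊥
⊥ ∉ {⊤}.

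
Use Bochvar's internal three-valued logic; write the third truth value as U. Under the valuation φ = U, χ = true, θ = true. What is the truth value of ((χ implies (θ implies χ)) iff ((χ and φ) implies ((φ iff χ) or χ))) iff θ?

θ implies χ = true implies true = true
χ implies (θ implies χ) = true implies true = true
χ and φ = true and U = U
φ iff χ = U iff true = U
(φ iff χ) or χ = U or true = U
(χ and φ) implies ((φ iff χ) or χ) = U implies U = U  [any arg is the third value ⇒ result is the third value]
(χ implies (θ implies χ)) iff ((χ and φ) implies ((φ iff χ) or χ)) = true iff U = U
((χ implies (θ implies χ)) iff ((χ and φ) implies ((φ iff χ) or χ))) iff θ = U iff true = U

U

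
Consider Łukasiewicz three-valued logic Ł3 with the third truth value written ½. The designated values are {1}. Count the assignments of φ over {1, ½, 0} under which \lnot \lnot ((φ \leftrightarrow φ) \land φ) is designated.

φ=1: 1 ✓
φ=½: ½ ·
φ=0: 0 ·

1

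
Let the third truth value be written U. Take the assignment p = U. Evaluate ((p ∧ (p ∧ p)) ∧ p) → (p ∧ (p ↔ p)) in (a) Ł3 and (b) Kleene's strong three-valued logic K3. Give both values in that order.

In Ł3: p ∧ p = U ∧ U = U
p ∧ (p ∧ p) = U ∧ U = U
(p ∧ (p ∧ p)) ∧ p = U ∧ U = U
p ↔ p = U ↔ U = 1
p ∧ (p ↔ p) = U ∧ 1 = U
((p ∧ (p ∧ p)) ∧ p) → (p ∧ (p ↔ p)) = U → U = 1
In Kleene's strong three-valued logic K3: p ∧ p = U ∧ U = U
p ∧ (p ∧ p) = U ∧ U = U
(p ∧ (p ∧ p)) ∧ p = U ∧ U = U
p ↔ p = U ↔ U = U
p ∧ (p ↔ p) = U ∧ U = U
((p ∧ (p ∧ p)) ∧ p) → (p ∧ (p ↔ p)) = U → U = U
They differ because Ł3 and Kleene's strong three-valued logic K3 treat U differently under implication.

1; U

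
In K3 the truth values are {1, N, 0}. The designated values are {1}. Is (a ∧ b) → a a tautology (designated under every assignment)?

Countermodel: a=N, b=1 gives N, which is not designated.

No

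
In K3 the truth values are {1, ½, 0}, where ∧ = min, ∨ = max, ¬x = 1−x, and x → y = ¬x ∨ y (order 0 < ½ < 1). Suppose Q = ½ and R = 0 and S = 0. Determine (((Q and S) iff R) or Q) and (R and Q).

0

Q and S = ½ and 0 = 0
(Q and S) iff R = 0 iff 0 = 1
((Q and S) iff R) or Q = 1 or ½ = 1
R and Q = 0 and ½ = 0
(((Q and S) iff R) or Q) and (R and Q) = 1 and 0 = 0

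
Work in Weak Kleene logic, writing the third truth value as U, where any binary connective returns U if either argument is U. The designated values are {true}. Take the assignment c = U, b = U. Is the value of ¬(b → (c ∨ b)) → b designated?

c ∨ b = U ∨ U = U
b → (c ∨ b) = U → U = U
¬(b → (c ∨ b)) = ¬U = U
¬(b → (c ∨ b)) → b = U → U = U
U ∉ {true}.

No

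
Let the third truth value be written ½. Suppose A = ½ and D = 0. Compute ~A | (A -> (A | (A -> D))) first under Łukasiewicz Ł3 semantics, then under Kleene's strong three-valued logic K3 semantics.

1; ½

In Łukasiewicz Ł3: ~A = ~½ = ½
A -> D = ½ -> 0 = ½  [min(1, 1−½+0)]
A | (A -> D) = ½ | ½ = ½
A -> (A | (A -> D)) = ½ -> ½ = 1
~A | (A -> (A | (A -> D))) = ½ | 1 = 1
In Kleene's strong three-valued logic K3: ~A = ~½ = ½
A -> D = ½ -> 0 = ½  [~½ | 0]
A | (A -> D) = ½ | ½ = ½
A -> (A | (A -> D)) = ½ -> ½ = ½
~A | (A -> (A | (A -> D))) = ½ | ½ = ½
They differ because Łukasiewicz Ł3 and Kleene's strong three-valued logic K3 treat ½ differently under implication.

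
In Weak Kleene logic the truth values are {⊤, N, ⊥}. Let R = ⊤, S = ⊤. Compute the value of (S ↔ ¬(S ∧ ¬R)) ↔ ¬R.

⊥

¬R = ¬⊤ = ⊥
S ∧ ¬R = ⊤ ∧ ⊥ = ⊥
¬(S ∧ ¬R) = ¬⊥ = ⊤
S ↔ ¬(S ∧ ¬R) = ⊤ ↔ ⊤ = ⊤
¬R = ¬⊤ = ⊥
(S ↔ ¬(S ∧ ¬R)) ↔ ¬R = ⊤ ↔ ⊥ = ⊥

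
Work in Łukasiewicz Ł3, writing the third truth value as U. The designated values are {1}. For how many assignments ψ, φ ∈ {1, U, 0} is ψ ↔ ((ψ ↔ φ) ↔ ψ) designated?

3

Designated under: (ψ=1, φ=1); (ψ=U, φ=U); (ψ=0, φ=0).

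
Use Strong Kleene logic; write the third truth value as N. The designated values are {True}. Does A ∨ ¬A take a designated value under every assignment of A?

No

Countermodel: A=N gives N, which is not designated.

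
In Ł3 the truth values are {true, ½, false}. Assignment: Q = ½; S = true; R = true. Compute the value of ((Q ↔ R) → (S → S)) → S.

true

Q ↔ R = ½ ↔ true = ½  [1 − |½−1|]
S → S = true → true = true
(Q ↔ R) → (S → S) = ½ → true = true
((Q ↔ R) → (S → S)) → S = true → true = true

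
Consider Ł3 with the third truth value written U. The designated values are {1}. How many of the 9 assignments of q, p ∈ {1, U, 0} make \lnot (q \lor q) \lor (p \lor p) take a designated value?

Of the 9 assignments, 5 give a value in {1}.

5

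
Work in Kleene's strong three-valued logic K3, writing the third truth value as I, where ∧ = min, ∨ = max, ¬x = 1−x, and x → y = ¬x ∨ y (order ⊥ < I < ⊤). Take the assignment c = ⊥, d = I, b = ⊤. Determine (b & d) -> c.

b & d = ⊤ & I = I
(b & d) -> c = I -> ⊥ = I

I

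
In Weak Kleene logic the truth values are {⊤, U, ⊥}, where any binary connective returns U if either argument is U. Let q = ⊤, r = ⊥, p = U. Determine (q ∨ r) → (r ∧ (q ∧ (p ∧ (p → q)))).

U

q ∨ r = ⊤ ∨ ⊥ = ⊤
p → q = U → ⊤ = U  [any arg is the third value ⇒ result is the third value]
p ∧ (p → q) = U ∧ U = U
q ∧ (p ∧ (p → q)) = ⊤ ∧ U = U
r ∧ (q ∧ (p ∧ (p → q))) = ⊥ ∧ U = U
(q ∨ r) → (r ∧ (q ∧ (p ∧ (p → q)))) = ⊤ → U = U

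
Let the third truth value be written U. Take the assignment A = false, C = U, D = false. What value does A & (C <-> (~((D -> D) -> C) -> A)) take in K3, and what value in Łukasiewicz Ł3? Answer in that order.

false; false

In K3: D -> D = false -> false = true
(D -> D) -> C = true -> U = U  [~true | U]
~((D -> D) -> C) = ~U = U
~((D -> D) -> C) -> A = U -> false = U
C <-> (~((D -> D) -> C) -> A) = U <-> U = U
A & (C <-> (~((D -> D) -> C) -> A)) = false & U = false
In Łukasiewicz Ł3: D -> D = false -> false = true
(D -> D) -> C = true -> U = U  [min(1, 1−1+½)]
~((D -> D) -> C) = ~U = U
~((D -> D) -> C) -> A = U -> false = U
C <-> (~((D -> D) -> C) -> A) = U <-> U = true
A & (C <-> (~((D -> D) -> C) -> A)) = false & true = false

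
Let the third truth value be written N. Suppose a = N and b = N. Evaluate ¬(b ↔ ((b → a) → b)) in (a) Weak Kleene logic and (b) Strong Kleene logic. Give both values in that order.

In Weak Kleene logic: b → a = N → N = N  [any arg is the third value ⇒ result is the third value]
(b → a) → b = N → N = N
b ↔ ((b → a) → b) = N ↔ N = N
¬(b ↔ ((b → a) → b)) = ¬N = N
In Strong Kleene logic: b → a = N → N = N  [¬N ∨ N]
(b → a) → b = N → N = N
b ↔ ((b → a) → b) = N ↔ N = N
¬(b ↔ ((b → a) → b)) = ¬N = N

N; N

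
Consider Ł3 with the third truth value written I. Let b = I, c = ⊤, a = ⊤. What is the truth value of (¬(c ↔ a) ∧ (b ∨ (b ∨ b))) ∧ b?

c ↔ a = ⊤ ↔ ⊤ = ⊤
¬(c ↔ a) = ¬⊤ = ⊥
b ∨ b = I ∨ I = I
b ∨ (b ∨ b) = I ∨ I = I
¬(c ↔ a) ∧ (b ∨ (b ∨ b)) = ⊥ ∧ I = ⊥
(¬(c ↔ a) ∧ (b ∨ (b ∨ b))) ∧ b = ⊥ ∧ I = ⊥

⊥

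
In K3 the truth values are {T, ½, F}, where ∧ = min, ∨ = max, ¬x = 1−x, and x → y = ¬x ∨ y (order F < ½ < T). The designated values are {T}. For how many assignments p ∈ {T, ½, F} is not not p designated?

1

p=T: T ✓
p=½: ½ ·
p=F: F ·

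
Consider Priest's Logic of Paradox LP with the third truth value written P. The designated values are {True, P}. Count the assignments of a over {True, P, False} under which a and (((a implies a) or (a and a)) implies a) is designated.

2

a=True: True ✓
a=P: P ✓
a=False: False ·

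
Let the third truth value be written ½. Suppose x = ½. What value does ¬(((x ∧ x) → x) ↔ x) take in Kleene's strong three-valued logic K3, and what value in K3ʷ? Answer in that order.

In Kleene's strong three-valued logic K3: x ∧ x = ½ ∧ ½ = ½
(x ∧ x) → x = ½ → ½ = ½
((x ∧ x) → x) ↔ x = ½ ↔ ½ = ½
¬(((x ∧ x) → x) ↔ x) = ¬½ = ½
In K3ʷ: x ∧ x = ½ ∧ ½ = ½
(x ∧ x) → x = ½ → ½ = ½  [any arg is the third value ⇒ result is the third value]
((x ∧ x) → x) ↔ x = ½ ↔ ½ = ½
¬(((x ∧ x) → x) ↔ x) = ¬½ = ½

½; ½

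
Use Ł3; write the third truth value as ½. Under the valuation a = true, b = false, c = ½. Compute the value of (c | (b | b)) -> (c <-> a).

b | b = false | false = false
c | (b | b) = ½ | false = ½
c <-> a = ½ <-> true = ½  [1 − |½−1|]
(c | (b | b)) -> (c <-> a) = ½ -> ½ = true

true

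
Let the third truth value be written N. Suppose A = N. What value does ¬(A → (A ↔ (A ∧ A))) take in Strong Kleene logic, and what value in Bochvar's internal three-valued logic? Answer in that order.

In Strong Kleene logic: A ∧ A = N ∧ N = N
A ↔ (A ∧ A) = N ↔ N = N
A → (A ↔ (A ∧ A)) = N → N = N  [¬N ∨ N]
¬(A → (A ↔ (A ∧ A))) = ¬N = N
In Bochvar's internal three-valued logic: A ∧ A = N ∧ N = N
A ↔ (A ∧ A) = N ↔ N = N
A → (A ↔ (A ∧ A)) = N → N = N
¬(A → (A ↔ (A ∧ A))) = ¬N = N

N; N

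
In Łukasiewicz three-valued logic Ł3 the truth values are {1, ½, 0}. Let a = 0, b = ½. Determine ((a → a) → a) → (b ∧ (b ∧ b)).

a → a = 0 → 0 = 1
(a → a) → a = 1 → 0 = 0
b ∧ b = ½ ∧ ½ = ½
b ∧ (b ∧ b) = ½ ∧ ½ = ½
((a → a) → a) → (b ∧ (b ∧ b)) = 0 → ½ = 1  [min(1, 1−0+½)]

1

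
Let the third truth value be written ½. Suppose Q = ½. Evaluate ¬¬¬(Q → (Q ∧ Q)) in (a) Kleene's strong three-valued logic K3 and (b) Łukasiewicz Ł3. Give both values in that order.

In Kleene's strong three-valued logic K3: Q ∧ Q = ½ ∧ ½ = ½
Q → (Q ∧ Q) = ½ → ½ = ½  [¬½ ∨ ½]
¬(Q → (Q ∧ Q)) = ¬½ = ½
¬¬(Q → (Q ∧ Q)) = ¬½ = ½
¬¬¬(Q → (Q ∧ Q)) = ¬½ = ½
In Łukasiewicz Ł3: Q ∧ Q = ½ ∧ ½ = ½
Q → (Q ∧ Q) = ½ → ½ = true  [min(1, 1−½+½)]
¬(Q → (Q ∧ Q)) = ¬true = false
¬¬(Q → (Q ∧ Q)) = ¬false = true
¬¬¬(Q → (Q ∧ Q)) = ¬true = false
They differ because Kleene's strong three-valued logic K3 and Łukasiewicz Ł3 treat ½ differently under implication.

½; false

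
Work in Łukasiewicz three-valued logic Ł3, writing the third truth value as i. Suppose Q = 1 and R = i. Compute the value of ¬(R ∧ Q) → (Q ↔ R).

1

R ∧ Q = i ∧ 1 = i
¬(R ∧ Q) = ¬i = i
Q ↔ R = 1 ↔ i = i  [1 − |1−½|]
¬(R ∧ Q) → (Q ↔ R) = i → i = 1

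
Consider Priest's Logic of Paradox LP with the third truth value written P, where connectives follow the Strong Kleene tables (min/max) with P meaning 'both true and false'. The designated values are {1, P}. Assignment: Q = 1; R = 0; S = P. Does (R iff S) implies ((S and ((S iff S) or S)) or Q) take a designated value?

Yes

R iff S = 0 iff P = P
S iff S = P iff P = P
(S iff S) or S = P or P = P
S and ((S iff S) or S) = P and P = P
(S and ((S iff S) or S)) or Q = P or 1 = 1
(R iff S) implies ((S and ((S iff S) or S)) or Q) = P implies 1 = 1  [not P or 1]
1 ∈ {1, P}.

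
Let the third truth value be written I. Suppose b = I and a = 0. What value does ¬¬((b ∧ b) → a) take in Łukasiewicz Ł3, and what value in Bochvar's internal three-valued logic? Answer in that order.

In Łukasiewicz Ł3: b ∧ b = I ∧ I = I
(b ∧ b) → a = I → 0 = I  [min(1, 1−½+0)]
¬((b ∧ b) → a) = ¬I = I
¬¬((b ∧ b) → a) = ¬I = I
In Bochvar's internal three-valued logic: b ∧ b = I ∧ I = I
(b ∧ b) → a = I → 0 = I  [any arg is the third value ⇒ result is the third value]
¬((b ∧ b) → a) = ¬I = I
¬¬((b ∧ b) → a) = ¬I = I

I; I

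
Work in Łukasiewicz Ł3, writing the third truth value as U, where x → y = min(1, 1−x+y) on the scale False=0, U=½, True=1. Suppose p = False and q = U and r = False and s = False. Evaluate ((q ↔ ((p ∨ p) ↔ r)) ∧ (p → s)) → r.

p ∨ p = False ∨ False = False
(p ∨ p) ↔ r = False ↔ False = True
q ↔ ((p ∨ p) ↔ r) = U ↔ True = U  [1 − |½−1|]
p → s = False → False = True
(q ↔ ((p ∨ p) ↔ r)) ∧ (p → s) = U ∧ True = U
((q ↔ ((p ∨ p) ↔ r)) ∧ (p → s)) → r = U → False = U

U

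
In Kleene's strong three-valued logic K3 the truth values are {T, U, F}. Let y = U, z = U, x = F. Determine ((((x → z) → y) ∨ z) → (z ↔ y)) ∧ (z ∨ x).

x → z = F → U = T  [¬F ∨ U]
(x → z) → y = T → U = U
((x → z) → y) ∨ z = U ∨ U = U
z ↔ y = U ↔ U = U
(((x → z) → y) ∨ z) → (z ↔ y) = U → U = U
z ∨ x = U ∨ F = U
((((x → z) → y) ∨ z) → (z ↔ y)) ∧ (z ∨ x) = U ∧ U = U

U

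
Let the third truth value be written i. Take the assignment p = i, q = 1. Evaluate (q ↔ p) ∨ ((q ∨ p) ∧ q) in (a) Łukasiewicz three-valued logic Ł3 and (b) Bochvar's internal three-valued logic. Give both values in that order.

1; i

In Łukasiewicz three-valued logic Ł3: q ↔ p = 1 ↔ i = i
q ∨ p = 1 ∨ i = 1
(q ∨ p) ∧ q = 1 ∧ 1 = 1
(q ↔ p) ∨ ((q ∨ p) ∧ q) = i ∨ 1 = 1
In Bochvar's internal three-valued logic: q ↔ p = 1 ↔ i = i
q ∨ p = 1 ∨ i = i
(q ∨ p) ∧ q = i ∧ 1 = i
(q ↔ p) ∨ ((q ∨ p) ∧ q) = i ∨ i = i
They differ because Łukasiewicz three-valued logic Ł3 and Bochvar's internal three-valued logic treat i differently under the binary connectives.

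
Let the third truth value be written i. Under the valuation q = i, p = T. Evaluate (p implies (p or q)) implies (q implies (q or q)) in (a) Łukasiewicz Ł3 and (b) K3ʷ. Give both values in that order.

In Łukasiewicz Ł3: p or q = T or i = T
p implies (p or q) = T implies T = T
q or q = i or i = i
q implies (q or q) = i implies i = T  [min(1, 1−½+½)]
(p implies (p or q)) implies (q implies (q or q)) = T implies T = T
In K3ʷ: p or q = T or i = i
p implies (p or q) = T implies i = i
q or q = i or i = i
q implies (q or q) = i implies i = i
(p implies (p or q)) implies (q implies (q or q)) = i implies i = i
They differ because Łukasiewicz Ł3 and K3ʷ treat i differently under the binary connectives.

T; i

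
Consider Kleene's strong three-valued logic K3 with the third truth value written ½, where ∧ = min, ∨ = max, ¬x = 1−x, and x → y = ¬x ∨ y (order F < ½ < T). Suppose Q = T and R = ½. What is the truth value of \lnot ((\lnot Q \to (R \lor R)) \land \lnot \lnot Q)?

\lnot Q = \lnot T = F
R \lor R = ½ \lor ½ = ½
\lnot Q \to (R \lor R) = F \to ½ = T  [\lnot F \lor ½]
\lnot Q = \lnot T = F
\lnot \lnot Q = \lnot F = T
(\lnot Q \to (R \lor R)) \land \lnot \lnot Q = T \land T = T
\lnot ((\lnot Q \to (R \lor R)) \land \lnot \lnot Q) = \lnot T = F

F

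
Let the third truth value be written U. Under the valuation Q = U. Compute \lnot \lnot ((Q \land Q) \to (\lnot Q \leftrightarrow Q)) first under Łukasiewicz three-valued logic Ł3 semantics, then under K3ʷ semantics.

⊤; U

In Łukasiewicz three-valued logic Ł3: Q \land Q = U \land U = U
\lnot Q = \lnot U = U
\lnot Q \leftrightarrow Q = U \leftrightarrow U = ⊤  [1 − |½−½|]
(Q \land Q) \to (\lnot Q \leftrightarrow Q) = U \to ⊤ = ⊤
\lnot ((Q \land Q) \to (\lnot Q \leftrightarrow Q)) = \lnot ⊤ = ⊥
\lnot \lnot ((Q \land Q) \to (\lnot Q \leftrightarrow Q)) = \lnot ⊥ = ⊤
In K3ʷ: Q \land Q = U \land U = U
\lnot Q = \lnot U = U
\lnot Q \leftrightarrow Q = U \leftrightarrow U = U
(Q \land Q) \to (\lnot Q \leftrightarrow Q) = U \to U = U
\lnot ((Q \land Q) \to (\lnot Q \leftrightarrow Q)) = \lnot U = U
\lnot \lnot ((Q \land Q) \to (\lnot Q \leftrightarrow Q)) = \lnot U = U
They differ because Łukasiewicz three-valued logic Ł3 and K3ʷ treat U differently under the binary connectives.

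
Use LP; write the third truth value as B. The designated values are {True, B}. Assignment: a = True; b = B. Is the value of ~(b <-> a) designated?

Yes

b <-> a = B <-> True = B
~(b <-> a) = ~B = B
B ∈ {True, B}.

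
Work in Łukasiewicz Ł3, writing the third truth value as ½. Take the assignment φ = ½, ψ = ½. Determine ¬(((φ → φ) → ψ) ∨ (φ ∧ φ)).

½

φ → φ = ½ → ½ = true  [min(1, 1−½+½)]
(φ → φ) → ψ = true → ½ = ½
φ ∧ φ = ½ ∧ ½ = ½
((φ → φ) → ψ) ∨ (φ ∧ φ) = ½ ∨ ½ = ½
¬(((φ → φ) → ψ) ∨ (φ ∧ φ)) = ¬½ = ½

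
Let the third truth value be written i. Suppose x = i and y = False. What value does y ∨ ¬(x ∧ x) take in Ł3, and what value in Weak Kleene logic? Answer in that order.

i; i

In Ł3: x ∧ x = i ∧ i = i
¬(x ∧ x) = ¬i = i
y ∨ ¬(x ∧ x) = False ∨ i = i
In Weak Kleene logic: x ∧ x = i ∧ i = i
¬(x ∧ x) = ¬i = i
y ∨ ¬(x ∧ x) = False ∨ i = i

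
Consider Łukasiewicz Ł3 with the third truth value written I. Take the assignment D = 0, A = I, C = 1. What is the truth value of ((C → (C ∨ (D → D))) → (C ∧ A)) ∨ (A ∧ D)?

I

D → D = 0 → 0 = 1
C ∨ (D → D) = 1 ∨ 1 = 1
C → (C ∨ (D → D)) = 1 → 1 = 1
C ∧ A = 1 ∧ I = I
(C → (C ∨ (D → D))) → (C ∧ A) = 1 → I = I  [min(1, 1−1+½)]
A ∧ D = I ∧ 0 = 0
((C → (C ∨ (D → D))) → (C ∧ A)) ∨ (A ∧ D) = I ∨ 0 = I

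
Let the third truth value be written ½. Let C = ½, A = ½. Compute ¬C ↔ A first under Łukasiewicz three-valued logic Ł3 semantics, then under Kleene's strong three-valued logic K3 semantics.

In Łukasiewicz three-valued logic Ł3: ¬C = ¬½ = ½
¬C ↔ A = ½ ↔ ½ = true  [1 − |½−½|]
In Kleene's strong three-valued logic K3: ¬C = ¬½ = ½
¬C ↔ A = ½ ↔ ½ = ½
They differ because Łukasiewicz three-valued logic Ł3 and Kleene's strong three-valued logic K3 treat ½ differently under implication.

true; ½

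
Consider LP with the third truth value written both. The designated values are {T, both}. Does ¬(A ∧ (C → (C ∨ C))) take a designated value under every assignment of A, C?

Countermodel: A=T, C=T gives F, which is not designated.

No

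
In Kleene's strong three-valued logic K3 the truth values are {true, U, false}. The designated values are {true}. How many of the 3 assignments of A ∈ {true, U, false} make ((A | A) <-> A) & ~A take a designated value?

A=true: false ·
A=U: U ·
A=false: true ✓

1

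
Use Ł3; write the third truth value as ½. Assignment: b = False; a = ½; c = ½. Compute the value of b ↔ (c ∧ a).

½

c ∧ a = ½ ∧ ½ = ½
b ↔ (c ∧ a) = False ↔ ½ = ½  [1 − |0−½|]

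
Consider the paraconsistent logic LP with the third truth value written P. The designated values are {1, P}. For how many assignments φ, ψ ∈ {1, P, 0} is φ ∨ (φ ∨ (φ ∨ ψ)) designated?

Of the 9 assignments, 8 give a value in {1, P}.

8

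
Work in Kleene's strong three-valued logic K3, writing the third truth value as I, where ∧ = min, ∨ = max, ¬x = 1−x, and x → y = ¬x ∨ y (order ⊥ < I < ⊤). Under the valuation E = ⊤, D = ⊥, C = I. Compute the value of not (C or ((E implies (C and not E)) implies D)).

⊥

not E = not ⊤ = ⊥
C and not E = I and ⊥ = ⊥
E implies (C and not E) = ⊤ implies ⊥ = ⊥
(E implies (C and not E)) implies D = ⊥ implies ⊥ = ⊤
C or ((E implies (C and not E)) implies D) = I or ⊤ = ⊤
not (C or ((E implies (C and not E)) implies D)) = not ⊤ = ⊥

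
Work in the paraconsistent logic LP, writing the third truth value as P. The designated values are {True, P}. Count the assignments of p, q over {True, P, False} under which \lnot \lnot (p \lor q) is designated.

Of the 9 assignments, 8 give a value in {True, P}.

8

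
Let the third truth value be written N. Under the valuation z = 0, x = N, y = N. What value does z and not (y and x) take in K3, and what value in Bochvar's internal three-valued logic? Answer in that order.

In K3: y and x = N and N = N
not (y and x) = not N = N
z and not (y and x) = 0 and N = 0
In Bochvar's internal three-valued logic: y and x = N and N = N
not (y and x) = not N = N
z and not (y and x) = 0 and N = N
They differ because K3 and Bochvar's internal three-valued logic treat N differently under the binary connectives.

0; N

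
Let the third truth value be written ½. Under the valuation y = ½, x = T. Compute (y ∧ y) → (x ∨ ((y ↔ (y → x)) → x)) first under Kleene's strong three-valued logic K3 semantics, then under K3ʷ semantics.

In Kleene's strong three-valued logic K3: y ∧ y = ½ ∧ ½ = ½
y → x = ½ → T = T
y ↔ (y → x) = ½ ↔ T = ½
(y ↔ (y → x)) → x = ½ → T = T
x ∨ ((y ↔ (y → x)) → x) = T ∨ T = T
(y ∧ y) → (x ∨ ((y ↔ (y → x)) → x)) = ½ → T = T
In K3ʷ: y ∧ y = ½ ∧ ½ = ½
y → x = ½ → T = ½  [any arg is the third value ⇒ result is the third value]
y ↔ (y → x) = ½ ↔ ½ = ½
(y ↔ (y → x)) → x = ½ → T = ½
x ∨ ((y ↔ (y → x)) → x) = T ∨ ½ = ½
(y ∧ y) → (x ∨ ((y ↔ (y → x)) → x)) = ½ → ½ = ½
They differ because Kleene's strong three-valued logic K3 and K3ʷ treat ½ differently under the binary connectives.

T; ½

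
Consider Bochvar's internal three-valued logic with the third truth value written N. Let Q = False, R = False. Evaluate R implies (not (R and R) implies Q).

R and R = False and False = False
not (R and R) = not False = True
not (R and R) implies Q = True implies False = False
R implies (not (R and R) implies Q) = False implies False = True

True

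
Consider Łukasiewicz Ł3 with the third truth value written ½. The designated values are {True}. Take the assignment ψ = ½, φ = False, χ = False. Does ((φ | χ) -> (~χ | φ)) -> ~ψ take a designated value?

φ | χ = False | False = False
~χ = ~False = True
~χ | φ = True | False = True
(φ | χ) -> (~χ | φ) = False -> True = True
~ψ = ~½ = ½
((φ | χ) -> (~χ | φ)) -> ~ψ = True -> ½ = ½  [min(1, 1−1+½)]
½ ∉ {True}.

No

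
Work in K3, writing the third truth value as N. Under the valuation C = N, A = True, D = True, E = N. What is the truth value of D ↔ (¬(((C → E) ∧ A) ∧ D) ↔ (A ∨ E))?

N

C → E = N → N = N  [¬N ∨ N]
(C → E) ∧ A = N ∧ True = N
((C → E) ∧ A) ∧ D = N ∧ True = N
¬(((C → E) ∧ A) ∧ D) = ¬N = N
A ∨ E = True ∨ N = True
¬(((C → E) ∧ A) ∧ D) ↔ (A ∨ E) = N ↔ True = N
D ↔ (¬(((C → E) ∧ A) ∧ D) ↔ (A ∨ E)) = True ↔ N = N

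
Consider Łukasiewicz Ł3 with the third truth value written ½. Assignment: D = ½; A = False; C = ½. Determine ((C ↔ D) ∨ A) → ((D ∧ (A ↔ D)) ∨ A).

½

C ↔ D = ½ ↔ ½ = True  [1 − |½−½|]
(C ↔ D) ∨ A = True ∨ False = True
A ↔ D = False ↔ ½ = ½
D ∧ (A ↔ D) = ½ ∧ ½ = ½
(D ∧ (A ↔ D)) ∨ A = ½ ∨ False = ½
((C ↔ D) ∨ A) → ((D ∧ (A ↔ D)) ∨ A) = True → ½ = ½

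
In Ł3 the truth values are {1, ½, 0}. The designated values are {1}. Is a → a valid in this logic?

Yes

Every assignment of a over {1, ½, 0} gives a value in {1}.
In particular, with a=½: a → a = 1.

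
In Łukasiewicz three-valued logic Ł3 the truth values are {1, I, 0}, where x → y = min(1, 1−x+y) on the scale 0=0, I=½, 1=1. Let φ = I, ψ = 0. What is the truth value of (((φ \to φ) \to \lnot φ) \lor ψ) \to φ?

1

φ \to φ = I \to I = 1  [min(1, 1−½+½)]
\lnot φ = \lnot I = I
(φ \to φ) \to \lnot φ = 1 \to I = I
((φ \to φ) \to \lnot φ) \lor ψ = I \lor 0 = I
(((φ \to φ) \to \lnot φ) \lor ψ) \to φ = I \to I = 1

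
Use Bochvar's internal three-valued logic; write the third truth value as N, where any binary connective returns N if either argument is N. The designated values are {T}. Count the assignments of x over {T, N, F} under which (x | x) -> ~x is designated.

1

x=T: F ·
x=N: N ·
x=F: T ✓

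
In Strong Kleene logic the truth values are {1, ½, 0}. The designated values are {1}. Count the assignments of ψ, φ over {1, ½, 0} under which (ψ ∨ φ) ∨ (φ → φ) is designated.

Of the 9 assignments, 7 give a value in {1}.

7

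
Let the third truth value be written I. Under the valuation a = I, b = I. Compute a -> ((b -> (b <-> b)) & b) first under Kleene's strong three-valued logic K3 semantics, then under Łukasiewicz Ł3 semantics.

I; T

In Kleene's strong three-valued logic K3: b <-> b = I <-> I = I
b -> (b <-> b) = I -> I = I
(b -> (b <-> b)) & b = I & I = I
a -> ((b -> (b <-> b)) & b) = I -> I = I
In Łukasiewicz Ł3: b <-> b = I <-> I = T  [1 − |½−½|]
b -> (b <-> b) = I -> T = T
(b -> (b <-> b)) & b = T & I = I
a -> ((b -> (b <-> b)) & b) = I -> I = T
They differ because Kleene's strong three-valued logic K3 and Łukasiewicz Ł3 treat I differently under implication.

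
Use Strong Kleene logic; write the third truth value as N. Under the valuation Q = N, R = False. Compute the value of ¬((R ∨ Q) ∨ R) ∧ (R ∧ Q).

False

R ∨ Q = False ∨ N = N
(R ∨ Q) ∨ R = N ∨ False = N
¬((R ∨ Q) ∨ R) = ¬N = N
R ∧ Q = False ∧ N = False
¬((R ∨ Q) ∨ R) ∧ (R ∧ Q) = N ∧ False = False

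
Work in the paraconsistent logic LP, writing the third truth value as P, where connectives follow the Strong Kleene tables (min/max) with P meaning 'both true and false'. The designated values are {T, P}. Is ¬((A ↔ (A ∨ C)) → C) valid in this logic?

No

Countermodel: A=T, C=T gives F, which is not designated.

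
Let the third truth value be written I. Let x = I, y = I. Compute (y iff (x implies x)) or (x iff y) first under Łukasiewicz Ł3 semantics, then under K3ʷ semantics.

In Łukasiewicz Ł3: x implies x = I implies I = 1  [min(1, 1−½+½)]
y iff (x implies x) = I iff 1 = I
x iff y = I iff I = 1
(y iff (x implies x)) or (x iff y) = I or 1 = 1
In K3ʷ: x implies x = I implies I = I
y iff (x implies x) = I iff I = I
x iff y = I iff I = I
(y iff (x implies x)) or (x iff y) = I or I = I
They differ because Łukasiewicz Ł3 and K3ʷ treat I differently under the binary connectives.

1; I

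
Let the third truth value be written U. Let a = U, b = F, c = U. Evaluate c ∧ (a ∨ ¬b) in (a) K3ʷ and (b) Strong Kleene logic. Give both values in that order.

U; U

In K3ʷ: ¬b = ¬F = T
a ∨ ¬b = U ∨ T = U
c ∧ (a ∨ ¬b) = U ∧ U = U
In Strong Kleene logic: ¬b = ¬F = T
a ∨ ¬b = U ∨ T = T
c ∧ (a ∨ ¬b) = U ∧ T = U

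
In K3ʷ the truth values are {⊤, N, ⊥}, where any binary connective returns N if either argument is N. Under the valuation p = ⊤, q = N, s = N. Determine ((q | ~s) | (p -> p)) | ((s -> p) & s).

~s = ~N = N
q | ~s = N | N = N
p -> p = ⊤ -> ⊤ = ⊤
(q | ~s) | (p -> p) = N | ⊤ = N
s -> p = N -> ⊤ = N
(s -> p) & s = N & N = N
((q | ~s) | (p -> p)) | ((s -> p) & s) = N | N = N

N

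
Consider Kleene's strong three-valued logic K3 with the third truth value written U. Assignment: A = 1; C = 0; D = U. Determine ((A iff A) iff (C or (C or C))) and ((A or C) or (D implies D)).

A iff A = 1 iff 1 = 1
C or C = 0 or 0 = 0
C or (C or C) = 0 or 0 = 0
(A iff A) iff (C or (C or C)) = 1 iff 0 = 0
A or C = 1 or 0 = 1
D implies D = U implies U = U  [not U or U]
(A or C) or (D implies D) = 1 or U = 1
((A iff A) iff (C or (C or C))) and ((A or C) or (D implies D)) = 0 and 1 = 0

0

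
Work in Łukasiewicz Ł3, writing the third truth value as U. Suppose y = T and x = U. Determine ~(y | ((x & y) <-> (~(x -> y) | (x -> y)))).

x & y = U & T = U
x -> y = U -> T = T  [min(1, 1−½+1)]
~(x -> y) = ~T = F
x -> y = U -> T = T
~(x -> y) | (x -> y) = F | T = T
(x & y) <-> (~(x -> y) | (x -> y)) = U <-> T = U
y | ((x & y) <-> (~(x -> y) | (x -> y))) = T | U = T
~(y | ((x & y) <-> (~(x -> y) | (x -> y)))) = ~T = F

F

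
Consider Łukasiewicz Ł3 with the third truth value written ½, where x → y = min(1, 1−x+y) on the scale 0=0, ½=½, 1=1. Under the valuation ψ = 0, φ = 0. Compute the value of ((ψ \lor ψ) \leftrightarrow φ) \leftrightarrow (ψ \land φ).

0

ψ \lor ψ = 0 \lor 0 = 0
(ψ \lor ψ) \leftrightarrow φ = 0 \leftrightarrow 0 = 1
ψ \land φ = 0 \land 0 = 0
((ψ \lor ψ) \leftrightarrow φ) \leftrightarrow (ψ \land φ) = 1 \leftrightarrow 0 = 0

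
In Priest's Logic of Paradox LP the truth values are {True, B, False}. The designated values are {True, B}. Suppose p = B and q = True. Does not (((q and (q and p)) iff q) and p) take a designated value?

Yes

q and p = True and B = B
q and (q and p) = True and B = B
(q and (q and p)) iff q = B iff True = B
((q and (q and p)) iff q) and p = B and B = B
not (((q and (q and p)) iff q) and p) = not B = B
B ∈ {True, B}.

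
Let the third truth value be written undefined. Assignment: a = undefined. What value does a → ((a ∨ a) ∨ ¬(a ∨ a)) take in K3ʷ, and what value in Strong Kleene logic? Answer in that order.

In K3ʷ: a ∨ a = undefined ∨ undefined = undefined
a ∨ a = undefined ∨ undefined = undefined
¬(a ∨ a) = ¬undefined = undefined
(a ∨ a) ∨ ¬(a ∨ a) = undefined ∨ undefined = undefined
a → ((a ∨ a) ∨ ¬(a ∨ a)) = undefined → undefined = undefined  [any arg is the third value ⇒ result is the third value]
In Strong Kleene logic: a ∨ a = undefined ∨ undefined = undefined
a ∨ a = undefined ∨ undefined = undefined
¬(a ∨ a) = ¬undefined = undefined
(a ∨ a) ∨ ¬(a ∨ a) = undefined ∨ undefined = undefined
a → ((a ∨ a) ∨ ¬(a ∨ a)) = undefined → undefined = undefined  [¬undefined ∨ undefined]

undefined; undefined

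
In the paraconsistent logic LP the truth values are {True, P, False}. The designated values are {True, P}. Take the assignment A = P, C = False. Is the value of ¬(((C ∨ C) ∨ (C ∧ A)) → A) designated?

No

C ∨ C = False ∨ False = False
C ∧ A = False ∧ P = False
(C ∨ C) ∨ (C ∧ A) = False ∨ False = False
((C ∨ C) ∨ (C ∧ A)) → A = False → P = True  [¬False ∨ P]
¬(((C ∨ C) ∨ (C ∧ A)) → A) = ¬True = False
False ∉ {True, P}.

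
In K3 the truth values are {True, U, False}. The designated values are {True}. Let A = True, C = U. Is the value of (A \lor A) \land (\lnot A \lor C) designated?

No

A \lor A = True \lor True = True
\lnot A = \lnot True = False
\lnot A \lor C = False \lor U = U
(A \lor A) \land (\lnot A \lor C) = True \land U = U
U ∉ {True}.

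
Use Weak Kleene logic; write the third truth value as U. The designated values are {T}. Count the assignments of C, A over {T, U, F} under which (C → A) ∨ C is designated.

Designated under: (C=T, A=T); (C=T, A=F); (C=F, A=T); (C=F, A=F).

4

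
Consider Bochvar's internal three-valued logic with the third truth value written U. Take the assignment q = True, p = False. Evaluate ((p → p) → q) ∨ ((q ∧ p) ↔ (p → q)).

True

p → p = False → False = True
(p → p) → q = True → True = True
q ∧ p = True ∧ False = False
p → q = False → True = True
(q ∧ p) ↔ (p → q) = False ↔ True = False
((p → p) → q) ∨ ((q ∧ p) ↔ (p → q)) = True ∨ False = True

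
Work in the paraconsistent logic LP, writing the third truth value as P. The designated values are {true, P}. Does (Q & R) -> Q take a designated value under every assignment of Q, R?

Every assignment of Q, R over {true, P, false} gives a value in {true, P}.
In particular, with Q=P, R=P: (Q & R) -> Q = P.

Yes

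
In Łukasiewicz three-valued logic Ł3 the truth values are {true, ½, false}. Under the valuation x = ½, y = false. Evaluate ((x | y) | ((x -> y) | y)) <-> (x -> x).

½

x | y = ½ | false = ½
x -> y = ½ -> false = ½
(x -> y) | y = ½ | false = ½
(x | y) | ((x -> y) | y) = ½ | ½ = ½
x -> x = ½ -> ½ = true
((x | y) | ((x -> y) | y)) <-> (x -> x) = ½ <-> true = ½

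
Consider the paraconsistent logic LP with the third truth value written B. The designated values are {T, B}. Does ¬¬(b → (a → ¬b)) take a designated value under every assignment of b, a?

No

Countermodel: b=T, a=T gives F, which is not designated.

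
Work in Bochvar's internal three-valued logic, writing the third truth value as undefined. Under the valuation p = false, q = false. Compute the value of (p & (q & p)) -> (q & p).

true

q & p = false & false = false
p & (q & p) = false & false = false
q & p = false & false = false
(p & (q & p)) -> (q & p) = false -> false = true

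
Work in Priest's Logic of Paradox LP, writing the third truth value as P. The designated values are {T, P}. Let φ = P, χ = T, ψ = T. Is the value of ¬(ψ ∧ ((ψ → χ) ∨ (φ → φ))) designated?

No

ψ → χ = T → T = T
φ → φ = P → P = P  [¬P ∨ P]
(ψ → χ) ∨ (φ → φ) = T ∨ P = T
ψ ∧ ((ψ → χ) ∨ (φ → φ)) = T ∧ T = T
¬(ψ ∧ ((ψ → χ) ∨ (φ → φ))) = ¬T = F
F ∉ {T, P}.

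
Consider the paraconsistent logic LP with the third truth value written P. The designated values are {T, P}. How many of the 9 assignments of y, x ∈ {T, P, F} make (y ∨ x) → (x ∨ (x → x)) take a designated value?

Of the 9 assignments, 9 give a value in {T, P}.

9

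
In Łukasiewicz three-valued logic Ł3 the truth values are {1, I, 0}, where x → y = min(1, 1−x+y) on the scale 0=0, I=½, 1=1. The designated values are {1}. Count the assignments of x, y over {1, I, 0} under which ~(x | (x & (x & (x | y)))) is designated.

Designated under: (x=0, y=1); (x=0, y=I); (x=0, y=0).

3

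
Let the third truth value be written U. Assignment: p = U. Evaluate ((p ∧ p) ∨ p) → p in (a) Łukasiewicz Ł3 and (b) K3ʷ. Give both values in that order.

true; U

In Łukasiewicz Ł3: p ∧ p = U ∧ U = U
(p ∧ p) ∨ p = U ∨ U = U
((p ∧ p) ∨ p) → p = U → U = true  [min(1, 1−½+½)]
In K3ʷ: p ∧ p = U ∧ U = U
(p ∧ p) ∨ p = U ∨ U = U
((p ∧ p) ∨ p) → p = U → U = U  [any arg is the third value ⇒ result is the third value]
They differ because Łukasiewicz Ł3 and K3ʷ treat U differently under the binary connectives.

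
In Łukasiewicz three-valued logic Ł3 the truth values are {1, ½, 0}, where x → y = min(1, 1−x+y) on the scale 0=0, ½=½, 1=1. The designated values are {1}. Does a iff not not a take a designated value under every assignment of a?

Every assignment of a over {1, ½, 0} gives a value in {1}.
In particular, with a=½: a iff not not a = 1.

Yes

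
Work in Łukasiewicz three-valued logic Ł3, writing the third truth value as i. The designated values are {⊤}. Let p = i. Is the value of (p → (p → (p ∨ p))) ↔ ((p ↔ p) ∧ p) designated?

p ∨ p = i ∨ i = i
p → (p ∨ p) = i → i = ⊤  [min(1, 1−½+½)]
p → (p → (p ∨ p)) = i → ⊤ = ⊤
p ↔ p = i ↔ i = ⊤
(p ↔ p) ∧ p = ⊤ ∧ i = i
(p → (p → (p ∨ p))) ↔ ((p ↔ p) ∧ p) = ⊤ ↔ i = i
i ∉ {⊤}.

No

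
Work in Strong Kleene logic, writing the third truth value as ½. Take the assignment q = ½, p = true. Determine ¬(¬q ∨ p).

false

¬q = ¬½ = ½
¬q ∨ p = ½ ∨ true = true
¬(¬q ∨ p) = ¬true = false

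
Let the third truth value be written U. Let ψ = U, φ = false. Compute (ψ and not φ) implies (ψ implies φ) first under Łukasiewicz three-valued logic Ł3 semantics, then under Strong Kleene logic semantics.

In Łukasiewicz three-valued logic Ł3: not φ = not false = true
ψ and not φ = U and true = U
ψ implies φ = U implies false = U
(ψ and not φ) implies (ψ implies φ) = U implies U = true
In Strong Kleene logic: not φ = not false = true
ψ and not φ = U and true = U
ψ implies φ = U implies false = U  [not U or false]
(ψ and not φ) implies (ψ implies φ) = U implies U = U
They differ because Łukasiewicz three-valued logic Ł3 and Strong Kleene logic treat U differently under implication.

true; U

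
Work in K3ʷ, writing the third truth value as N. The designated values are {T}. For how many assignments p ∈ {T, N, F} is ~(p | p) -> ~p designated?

2

p=T: T ✓
p=N: N ·
p=F: T ✓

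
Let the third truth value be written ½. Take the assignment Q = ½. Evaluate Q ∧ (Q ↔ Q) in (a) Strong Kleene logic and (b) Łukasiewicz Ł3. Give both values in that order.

In Strong Kleene logic: Q ↔ Q = ½ ↔ ½ = ½
Q ∧ (Q ↔ Q) = ½ ∧ ½ = ½
In Łukasiewicz Ł3: Q ↔ Q = ½ ↔ ½ = True  [1 − |½−½|]
Q ∧ (Q ↔ Q) = ½ ∧ True = ½

½; ½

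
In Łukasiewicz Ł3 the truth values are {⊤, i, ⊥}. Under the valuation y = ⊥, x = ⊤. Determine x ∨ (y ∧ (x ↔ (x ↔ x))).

⊤

x ↔ x = ⊤ ↔ ⊤ = ⊤
x ↔ (x ↔ x) = ⊤ ↔ ⊤ = ⊤
y ∧ (x ↔ (x ↔ x)) = ⊥ ∧ ⊤ = ⊥
x ∨ (y ∧ (x ↔ (x ↔ x))) = ⊤ ∨ ⊥ = ⊤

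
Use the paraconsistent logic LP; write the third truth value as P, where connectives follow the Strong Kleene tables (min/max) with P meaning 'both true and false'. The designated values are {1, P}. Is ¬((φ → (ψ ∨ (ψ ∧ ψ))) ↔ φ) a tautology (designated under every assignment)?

Countermodel: φ=1, ψ=1 gives 0, which is not designated.

No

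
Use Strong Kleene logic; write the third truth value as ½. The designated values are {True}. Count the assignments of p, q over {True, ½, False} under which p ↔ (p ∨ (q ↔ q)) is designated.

Designated under: (p=True, q=True); (p=True, q=½); (p=True, q=False).

3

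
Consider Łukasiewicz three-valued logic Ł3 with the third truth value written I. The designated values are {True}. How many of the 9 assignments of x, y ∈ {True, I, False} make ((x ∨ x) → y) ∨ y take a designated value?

Of the 9 assignments, 6 give a value in {True}.

6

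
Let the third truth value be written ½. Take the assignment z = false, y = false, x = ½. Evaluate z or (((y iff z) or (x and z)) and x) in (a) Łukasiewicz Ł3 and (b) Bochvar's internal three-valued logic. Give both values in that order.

In Łukasiewicz Ł3: y iff z = false iff false = true
x and z = ½ and false = false
(y iff z) or (x and z) = true or false = true
((y iff z) or (x and z)) and x = true and ½ = ½
z or (((y iff z) or (x and z)) and x) = false or ½ = ½
In Bochvar's internal three-valued logic: y iff z = false iff false = true
x and z = ½ and false = ½
(y iff z) or (x and z) = true or ½ = ½
((y iff z) or (x and z)) and x = ½ and ½ = ½
z or (((y iff z) or (x and z)) and x) = false or ½ = ½

½; ½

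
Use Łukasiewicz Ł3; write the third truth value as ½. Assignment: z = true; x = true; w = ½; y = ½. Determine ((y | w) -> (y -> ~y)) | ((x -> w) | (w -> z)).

true

y | w = ½ | ½ = ½
~y = ~½ = ½
y -> ~y = ½ -> ½ = true  [min(1, 1−½+½)]
(y | w) -> (y -> ~y) = ½ -> true = true
x -> w = true -> ½ = ½
w -> z = ½ -> true = true
(x -> w) | (w -> z) = ½ | true = true
((y | w) -> (y -> ~y)) | ((x -> w) | (w -> z)) = true | true = true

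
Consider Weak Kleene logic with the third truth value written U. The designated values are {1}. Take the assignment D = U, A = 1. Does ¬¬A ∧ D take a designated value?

No

¬A = ¬1 = 0
¬¬A = ¬0 = 1
¬¬A ∧ D = 1 ∧ U = U
U ∉ {1}.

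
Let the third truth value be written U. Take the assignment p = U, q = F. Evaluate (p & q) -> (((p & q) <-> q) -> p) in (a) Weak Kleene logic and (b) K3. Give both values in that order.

U; T

In Weak Kleene logic: p & q = U & F = U
p & q = U & F = U
(p & q) <-> q = U <-> F = U
((p & q) <-> q) -> p = U -> U = U  [any arg is the third value ⇒ result is the third value]
(p & q) -> (((p & q) <-> q) -> p) = U -> U = U
In K3: p & q = U & F = F
p & q = U & F = F
(p & q) <-> q = F <-> F = T
((p & q) <-> q) -> p = T -> U = U  [~T | U]
(p & q) -> (((p & q) <-> q) -> p) = F -> U = T
They differ because Weak Kleene logic and K3 treat U differently under the binary connectives.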